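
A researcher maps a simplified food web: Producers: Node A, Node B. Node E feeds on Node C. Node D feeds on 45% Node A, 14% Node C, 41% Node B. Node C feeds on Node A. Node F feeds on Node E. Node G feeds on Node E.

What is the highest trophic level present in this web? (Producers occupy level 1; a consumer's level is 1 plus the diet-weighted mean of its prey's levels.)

4

Node C: 1 + 1 = 2
Node D: 1 + (0.45×1 + 0.14×2 + 0.41×1) = 2.14
Node E: 1 + 2 = 3
Node F: 1 + 3 = 4
Node G: 1 + 3 = 4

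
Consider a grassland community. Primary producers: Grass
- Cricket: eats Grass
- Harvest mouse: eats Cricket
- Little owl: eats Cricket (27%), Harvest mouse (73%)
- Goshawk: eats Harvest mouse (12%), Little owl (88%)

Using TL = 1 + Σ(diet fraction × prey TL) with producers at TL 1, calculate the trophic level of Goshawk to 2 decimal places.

Cricket: 1 + 1 = 2
Harvest mouse: 1 + 2 = 3
Little owl: 1 + (0.27×2 + 0.73×3) = 3.73
Goshawk: 1 + (0.12×3 + 0.88×3.73) = 4.6424

4.64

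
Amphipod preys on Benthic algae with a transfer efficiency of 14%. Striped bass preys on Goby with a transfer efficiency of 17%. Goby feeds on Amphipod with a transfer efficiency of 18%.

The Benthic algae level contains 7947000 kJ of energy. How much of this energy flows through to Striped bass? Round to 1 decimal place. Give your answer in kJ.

34044.9 kJ

Amphipod: 7947000 × 0.14 = 1112580 kJ
Goby: 1112580 × 0.18 = 200264.4 kJ
Striped bass: 200264.4 × 0.17 = 34044.948 kJ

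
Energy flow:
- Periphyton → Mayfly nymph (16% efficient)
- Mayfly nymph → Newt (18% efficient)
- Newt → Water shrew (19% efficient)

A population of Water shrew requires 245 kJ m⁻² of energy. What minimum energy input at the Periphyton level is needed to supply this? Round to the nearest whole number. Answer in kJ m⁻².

44773 kJ m⁻²

Cumulative transfer efficiency: 0.16 × 0.18 × 0.19 = 0.005472
Periphyton energy = 245 / 0.005472 = 44773 kJ m⁻²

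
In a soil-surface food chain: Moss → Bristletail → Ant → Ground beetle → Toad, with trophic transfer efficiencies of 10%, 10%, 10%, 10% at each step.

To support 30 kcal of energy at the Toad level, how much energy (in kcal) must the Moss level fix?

300000 kcal

Cumulative transfer efficiency: 0.1 × 0.1 × 0.1 × 0.1 = 0.0001
Moss energy = 30 / 0.0001 = 300000 kcal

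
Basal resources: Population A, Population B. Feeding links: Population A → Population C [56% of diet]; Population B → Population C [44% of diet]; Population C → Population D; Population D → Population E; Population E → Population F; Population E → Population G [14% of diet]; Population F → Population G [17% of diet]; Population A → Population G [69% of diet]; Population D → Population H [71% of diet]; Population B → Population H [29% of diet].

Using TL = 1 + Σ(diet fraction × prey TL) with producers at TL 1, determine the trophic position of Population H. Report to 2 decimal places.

Population C: 1 + (0.56×1 + 0.44×1) = 2
Population D: 1 + 2 = 3
Population E: 1 + 3 = 4
Population F: 1 + 4 = 5
Population G: 1 + (0.14×4 + 0.17×5 + 0.69×1) = 3.1
Population H: 1 + (0.71×3 + 0.29×1) = 3.42

3.42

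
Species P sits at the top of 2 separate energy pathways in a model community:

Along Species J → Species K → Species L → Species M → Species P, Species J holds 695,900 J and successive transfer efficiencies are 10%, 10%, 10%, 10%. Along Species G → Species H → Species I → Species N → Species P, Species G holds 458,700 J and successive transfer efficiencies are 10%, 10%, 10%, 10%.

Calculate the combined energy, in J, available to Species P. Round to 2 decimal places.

Via Species J: 695900 × 0.1 × 0.1 × 0.1 × 0.1 = 69.59 J
Via Species G: 458700 × 0.1 × 0.1 × 0.1 × 0.1 = 45.87 J
Total at Species P: 69.59 + 45.87 = 115.46 J

115.46 J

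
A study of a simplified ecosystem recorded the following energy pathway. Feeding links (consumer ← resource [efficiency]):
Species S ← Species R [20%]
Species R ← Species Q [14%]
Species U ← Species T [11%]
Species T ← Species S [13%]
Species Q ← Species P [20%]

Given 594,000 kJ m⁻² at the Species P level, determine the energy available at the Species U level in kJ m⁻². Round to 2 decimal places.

Species Q: 594000 × 0.2 = 118800 kJ m⁻²
Species R: 118800 × 0.14 = 16632 kJ m⁻²
Species S: 16632 × 0.2 = 3326.4 kJ m⁻²
Species T: 3326.4 × 0.13 = 432.432 kJ m⁻²
Species U: 432.432 × 0.11 = 47.56752 kJ m⁻²

47.57 kJ m⁻²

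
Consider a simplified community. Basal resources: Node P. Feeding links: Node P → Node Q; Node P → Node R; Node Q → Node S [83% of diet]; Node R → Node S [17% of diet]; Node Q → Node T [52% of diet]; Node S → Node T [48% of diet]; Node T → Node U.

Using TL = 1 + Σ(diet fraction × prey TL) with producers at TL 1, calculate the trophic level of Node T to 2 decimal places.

3.48

Node Q: 1 + 1 = 2
Node R: 1 + 1 = 2
Node S: 1 + (0.83×2 + 0.17×2) = 3
Node T: 1 + (0.52×2 + 0.48×3) = 3.48
Node U: 1 + 3.48 = 4.48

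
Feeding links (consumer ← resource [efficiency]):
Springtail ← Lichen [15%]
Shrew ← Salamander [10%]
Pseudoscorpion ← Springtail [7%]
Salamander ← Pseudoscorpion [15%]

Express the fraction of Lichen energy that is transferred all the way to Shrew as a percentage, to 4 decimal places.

0.0158%

Product of link efficiencies: 0.15 × 0.07 × 0.15 × 0.1 = 0.0001575
As a percentage: 0.0001575 × 100 = 0.0158%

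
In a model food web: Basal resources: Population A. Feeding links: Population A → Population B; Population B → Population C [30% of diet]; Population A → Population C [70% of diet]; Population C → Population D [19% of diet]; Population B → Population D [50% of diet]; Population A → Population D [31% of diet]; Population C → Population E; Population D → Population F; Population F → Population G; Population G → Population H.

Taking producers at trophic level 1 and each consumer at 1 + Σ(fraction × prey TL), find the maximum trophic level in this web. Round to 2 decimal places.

5.75

Population B: 1 + 1 = 2
Population C: 1 + (0.3×2 + 0.7×1) = 2.3
Population D: 1 + (0.19×2.3 + 0.5×2 + 0.31×1) = 2.747
Population E: 1 + 2.3 = 3.3
Population F: 1 + 2.747 = 3.747
Population G: 1 + 3.747 = 4.747
Population H: 1 + 4.747 = 5.747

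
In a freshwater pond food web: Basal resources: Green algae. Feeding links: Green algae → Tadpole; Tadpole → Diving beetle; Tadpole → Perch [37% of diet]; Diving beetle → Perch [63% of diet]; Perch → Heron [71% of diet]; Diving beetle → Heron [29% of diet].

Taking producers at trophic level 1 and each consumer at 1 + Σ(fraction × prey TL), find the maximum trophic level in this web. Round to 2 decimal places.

4.45

Tadpole: 1 + 1 = 2
Diving beetle: 1 + 2 = 3
Perch: 1 + (0.37×2 + 0.63×3) = 3.63
Heron: 1 + (0.71×3.63 + 0.29×3) = 4.4473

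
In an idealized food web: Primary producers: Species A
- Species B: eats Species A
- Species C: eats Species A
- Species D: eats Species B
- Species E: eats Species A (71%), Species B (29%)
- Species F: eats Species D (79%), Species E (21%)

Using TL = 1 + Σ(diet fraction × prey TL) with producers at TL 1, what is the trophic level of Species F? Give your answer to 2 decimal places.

3.85

Species B: 1 + 1 = 2
Species C: 1 + 1 = 2
Species D: 1 + 2 = 3
Species E: 1 + (0.71×1 + 0.29×2) = 2.29
Species F: 1 + (0.79×3 + 0.21×2.29) = 3.8509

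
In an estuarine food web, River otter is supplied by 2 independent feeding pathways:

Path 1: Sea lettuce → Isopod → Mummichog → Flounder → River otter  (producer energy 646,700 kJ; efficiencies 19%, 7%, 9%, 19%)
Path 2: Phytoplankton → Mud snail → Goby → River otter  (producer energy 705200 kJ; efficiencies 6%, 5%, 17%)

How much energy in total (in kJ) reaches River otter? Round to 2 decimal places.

506.73 kJ

Path 1: 646700 × 0.19 × 0.07 × 0.09 × 0.19 = 147.078981 kJ
Path 2: 705200 × 0.06 × 0.05 × 0.17 = 359.652 kJ
Total at River otter: 147.078981 + 359.652 = 506.730981 kJ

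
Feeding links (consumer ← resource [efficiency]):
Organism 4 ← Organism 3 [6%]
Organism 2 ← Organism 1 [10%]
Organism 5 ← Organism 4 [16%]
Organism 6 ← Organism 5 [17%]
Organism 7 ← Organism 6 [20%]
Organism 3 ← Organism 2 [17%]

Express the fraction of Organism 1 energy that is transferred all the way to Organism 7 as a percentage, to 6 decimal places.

0.000555%

Product of link efficiencies: 0.1 × 0.17 × 0.06 × 0.16 × 0.17 × 0.2 = 0.0000055488
As a percentage: 0.0000055488 × 100 = 0.000555%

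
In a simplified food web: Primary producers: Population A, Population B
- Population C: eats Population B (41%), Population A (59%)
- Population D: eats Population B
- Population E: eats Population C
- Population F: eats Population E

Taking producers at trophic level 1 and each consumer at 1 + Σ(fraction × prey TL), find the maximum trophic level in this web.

4

Population C: 1 + (0.41×1 + 0.59×1) = 2
Population D: 1 + 1 = 2
Population E: 1 + 2 = 3
Population F: 1 + 3 = 4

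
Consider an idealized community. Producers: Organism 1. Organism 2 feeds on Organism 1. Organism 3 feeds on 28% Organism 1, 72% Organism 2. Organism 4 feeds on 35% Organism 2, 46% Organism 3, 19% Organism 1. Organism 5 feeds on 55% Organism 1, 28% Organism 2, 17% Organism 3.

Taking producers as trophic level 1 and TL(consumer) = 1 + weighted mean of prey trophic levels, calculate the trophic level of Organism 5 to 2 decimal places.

Organism 2: 1 + 1 = 2
Organism 3: 1 + (0.28×1 + 0.72×2) = 2.72
Organism 4: 1 + (0.35×2 + 0.46×2.72 + 0.19×1) = 3.1412
Organism 5: 1 + (0.55×1 + 0.28×2 + 0.17×2.72) = 2.5724

2.57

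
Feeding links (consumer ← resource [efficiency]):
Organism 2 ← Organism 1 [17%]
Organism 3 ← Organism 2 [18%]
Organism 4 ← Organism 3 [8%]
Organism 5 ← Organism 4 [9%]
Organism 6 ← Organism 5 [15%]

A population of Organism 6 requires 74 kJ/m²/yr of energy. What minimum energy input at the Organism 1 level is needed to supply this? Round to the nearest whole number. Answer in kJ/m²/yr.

2239167 kJ/m²/yr

Cumulative transfer efficiency: 0.17 × 0.18 × 0.08 × 0.09 × 0.15 = 0.000033048
Organism 1 energy = 74 / 0.000033048 = 2239167 kJ/m²/yr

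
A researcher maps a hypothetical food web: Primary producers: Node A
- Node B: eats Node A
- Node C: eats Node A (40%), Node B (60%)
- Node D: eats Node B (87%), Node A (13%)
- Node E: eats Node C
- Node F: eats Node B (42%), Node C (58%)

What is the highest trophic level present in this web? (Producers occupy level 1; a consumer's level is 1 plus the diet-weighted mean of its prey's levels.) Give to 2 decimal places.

3.60

Node B: 1 + 1 = 2
Node C: 1 + (0.4×1 + 0.6×2) = 2.6
Node D: 1 + (0.87×2 + 0.13×1) = 2.87
Node E: 1 + 2.6 = 3.6
Node F: 1 + (0.42×2 + 0.58×2.6) = 3.348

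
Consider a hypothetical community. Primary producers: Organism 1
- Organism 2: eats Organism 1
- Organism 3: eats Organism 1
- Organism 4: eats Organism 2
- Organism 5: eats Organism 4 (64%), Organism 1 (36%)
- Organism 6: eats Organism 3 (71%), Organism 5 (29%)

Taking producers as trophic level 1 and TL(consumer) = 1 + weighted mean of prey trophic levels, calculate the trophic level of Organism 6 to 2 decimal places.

Organism 2: 1 + 1 = 2
Organism 3: 1 + 1 = 2
Organism 4: 1 + 2 = 3
Organism 5: 1 + (0.64×3 + 0.36×1) = 3.28
Organism 6: 1 + (0.71×2 + 0.29×3.28) = 3.3712

3.37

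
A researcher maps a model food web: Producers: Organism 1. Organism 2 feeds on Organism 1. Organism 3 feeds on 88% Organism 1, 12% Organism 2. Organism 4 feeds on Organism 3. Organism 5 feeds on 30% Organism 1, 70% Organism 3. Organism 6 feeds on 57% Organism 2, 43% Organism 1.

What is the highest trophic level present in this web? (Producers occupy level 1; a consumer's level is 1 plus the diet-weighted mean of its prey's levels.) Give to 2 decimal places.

3.12

Organism 2: 1 + 1 = 2
Organism 3: 1 + (0.88×1 + 0.12×2) = 2.12
Organism 4: 1 + 2.12 = 3.12
Organism 5: 1 + (0.3×1 + 0.7×2.12) = 2.784
Organism 6: 1 + (0.57×2 + 0.43×1) = 2.57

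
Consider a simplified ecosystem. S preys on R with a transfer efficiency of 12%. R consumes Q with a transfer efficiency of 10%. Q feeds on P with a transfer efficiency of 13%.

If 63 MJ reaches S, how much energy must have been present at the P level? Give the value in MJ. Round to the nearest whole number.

Cumulative transfer efficiency: 0.13 × 0.1 × 0.12 = 0.00156
P energy = 63 / 0.00156 = 40385 MJ

40385 MJ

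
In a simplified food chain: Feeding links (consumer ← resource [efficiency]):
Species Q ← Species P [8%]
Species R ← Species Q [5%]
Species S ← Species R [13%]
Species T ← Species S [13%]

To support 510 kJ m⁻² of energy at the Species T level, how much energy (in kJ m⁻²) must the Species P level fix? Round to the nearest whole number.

Cumulative transfer efficiency: 0.08 × 0.05 × 0.13 × 0.13 = 0.0000676
Species P energy = 510 / 0.0000676 = 7544379 kJ m⁻²

7544379 kJ m⁻²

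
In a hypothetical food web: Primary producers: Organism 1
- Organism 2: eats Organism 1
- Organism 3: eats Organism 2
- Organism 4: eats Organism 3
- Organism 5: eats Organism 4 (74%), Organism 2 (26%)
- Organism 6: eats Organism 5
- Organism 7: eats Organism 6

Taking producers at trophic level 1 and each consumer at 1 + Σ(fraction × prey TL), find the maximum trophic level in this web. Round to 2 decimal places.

Organism 2: 1 + 1 = 2
Organism 3: 1 + 2 = 3
Organism 4: 1 + 3 = 4
Organism 5: 1 + (0.74×4 + 0.26×2) = 4.48
Organism 6: 1 + 4.48 = 5.48
Organism 7: 1 + 5.48 = 6.48

6.48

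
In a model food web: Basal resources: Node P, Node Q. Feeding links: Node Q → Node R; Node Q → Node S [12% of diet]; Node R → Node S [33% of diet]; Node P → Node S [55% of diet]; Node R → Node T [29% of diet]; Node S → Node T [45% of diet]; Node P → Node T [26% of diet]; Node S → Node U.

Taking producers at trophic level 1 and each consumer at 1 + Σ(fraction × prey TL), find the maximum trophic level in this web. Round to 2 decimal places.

Node R: 1 + 1 = 2
Node S: 1 + (0.12×1 + 0.33×2 + 0.55×1) = 2.33
Node T: 1 + (0.29×2 + 0.45×2.33 + 0.26×1) = 2.8885
Node U: 1 + 2.33 = 3.33

3.33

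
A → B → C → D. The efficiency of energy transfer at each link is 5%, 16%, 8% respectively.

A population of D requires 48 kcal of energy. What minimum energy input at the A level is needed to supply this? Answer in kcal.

75000 kcal

Cumulative transfer efficiency: 0.05 × 0.16 × 0.08 = 0.00064
A energy = 48 / 0.00064 = 75000 kcal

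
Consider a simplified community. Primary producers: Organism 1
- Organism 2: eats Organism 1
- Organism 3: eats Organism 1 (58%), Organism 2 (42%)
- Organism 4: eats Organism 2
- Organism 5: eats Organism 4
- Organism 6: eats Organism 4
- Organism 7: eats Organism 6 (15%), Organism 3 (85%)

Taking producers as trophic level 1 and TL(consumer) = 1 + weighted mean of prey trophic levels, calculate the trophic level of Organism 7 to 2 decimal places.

Organism 2: 1 + 1 = 2
Organism 3: 1 + (0.58×1 + 0.42×2) = 2.42
Organism 4: 1 + 2 = 3
Organism 5: 1 + 3 = 4
Organism 6: 1 + 3 = 4
Organism 7: 1 + (0.15×4 + 0.85×2.42) = 3.657

3.66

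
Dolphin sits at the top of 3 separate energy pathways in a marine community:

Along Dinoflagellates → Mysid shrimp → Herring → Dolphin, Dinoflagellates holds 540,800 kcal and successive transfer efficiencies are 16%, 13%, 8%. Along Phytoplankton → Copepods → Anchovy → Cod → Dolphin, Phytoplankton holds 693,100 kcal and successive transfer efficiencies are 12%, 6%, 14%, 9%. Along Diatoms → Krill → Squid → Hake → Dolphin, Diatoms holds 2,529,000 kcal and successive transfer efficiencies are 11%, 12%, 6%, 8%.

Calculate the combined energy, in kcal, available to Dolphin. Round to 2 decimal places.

Via Dinoflagellates: 540800 × 0.16 × 0.13 × 0.08 = 899.8912 kcal
Via Phytoplankton: 693100 × 0.12 × 0.06 × 0.14 × 0.09 = 62.878032 kcal
Via Diatoms: 2529000 × 0.11 × 0.12 × 0.06 × 0.08 = 160.23744 kcal
Total at Dolphin: 899.8912 + 62.878032 + 160.23744 = 1123.006672 kcal

1123.01 kcal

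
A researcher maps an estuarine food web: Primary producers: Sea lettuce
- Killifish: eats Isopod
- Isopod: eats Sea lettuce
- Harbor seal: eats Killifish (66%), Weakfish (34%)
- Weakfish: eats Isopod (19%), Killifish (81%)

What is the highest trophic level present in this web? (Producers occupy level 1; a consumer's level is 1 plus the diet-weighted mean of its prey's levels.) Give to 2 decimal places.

4.28

Isopod: 1 + 1 = 2
Killifish: 1 + 2 = 3
Weakfish: 1 + (0.19×2 + 0.81×3) = 3.81
Harbor seal: 1 + (0.66×3 + 0.34×3.81) = 4.2754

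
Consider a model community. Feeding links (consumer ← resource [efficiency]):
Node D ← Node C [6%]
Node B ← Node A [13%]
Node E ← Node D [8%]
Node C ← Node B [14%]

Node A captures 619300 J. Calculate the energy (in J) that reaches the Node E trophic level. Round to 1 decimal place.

Node B: 619300 × 0.13 = 80509 J
Node C: 80509 × 0.14 = 11271.26 J
Node D: 11271.26 × 0.06 = 676.2756 J
Node E: 676.2756 × 0.08 = 54.102048 J

54.1 J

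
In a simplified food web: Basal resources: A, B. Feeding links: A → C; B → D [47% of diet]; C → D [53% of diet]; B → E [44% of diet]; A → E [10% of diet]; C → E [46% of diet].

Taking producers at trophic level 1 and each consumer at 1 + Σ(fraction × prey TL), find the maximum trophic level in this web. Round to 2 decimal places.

C: 1 + 1 = 2
D: 1 + (0.47×1 + 0.53×2) = 2.53
E: 1 + (0.44×1 + 0.1×1 + 0.46×2) = 2.46

2.53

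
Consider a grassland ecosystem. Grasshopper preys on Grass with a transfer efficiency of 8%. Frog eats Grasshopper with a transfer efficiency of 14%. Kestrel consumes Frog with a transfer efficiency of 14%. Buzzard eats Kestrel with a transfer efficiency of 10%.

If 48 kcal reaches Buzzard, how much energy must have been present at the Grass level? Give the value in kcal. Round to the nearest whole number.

306122 kcal

Cumulative transfer efficiency: 0.08 × 0.14 × 0.14 × 0.1 = 0.0001568
Grass energy = 48 / 0.0001568 = 306122 kcal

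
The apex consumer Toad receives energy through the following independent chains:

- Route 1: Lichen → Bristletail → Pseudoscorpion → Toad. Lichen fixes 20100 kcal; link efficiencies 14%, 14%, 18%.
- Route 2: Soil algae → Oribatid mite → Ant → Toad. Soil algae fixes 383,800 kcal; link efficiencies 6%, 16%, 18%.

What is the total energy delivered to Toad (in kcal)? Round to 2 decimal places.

734.12 kcal

Route 1: 20100 × 0.14 × 0.14 × 0.18 = 70.9128 kcal
Route 2: 383800 × 0.06 × 0.16 × 0.18 = 663.2064 kcal
Total at Toad: 70.9128 + 663.2064 = 734.1192 kcal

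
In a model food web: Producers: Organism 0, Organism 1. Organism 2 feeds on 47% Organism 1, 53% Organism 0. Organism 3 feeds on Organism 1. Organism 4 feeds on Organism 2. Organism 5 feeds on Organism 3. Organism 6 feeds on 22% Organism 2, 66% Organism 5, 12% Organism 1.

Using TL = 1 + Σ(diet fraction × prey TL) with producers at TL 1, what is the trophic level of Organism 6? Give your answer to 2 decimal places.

3.54

Organism 2: 1 + (0.47×1 + 0.53×1) = 2
Organism 3: 1 + 1 = 2
Organism 4: 1 + 2 = 3
Organism 5: 1 + 2 = 3
Organism 6: 1 + (0.22×2 + 0.66×3 + 0.12×1) = 3.54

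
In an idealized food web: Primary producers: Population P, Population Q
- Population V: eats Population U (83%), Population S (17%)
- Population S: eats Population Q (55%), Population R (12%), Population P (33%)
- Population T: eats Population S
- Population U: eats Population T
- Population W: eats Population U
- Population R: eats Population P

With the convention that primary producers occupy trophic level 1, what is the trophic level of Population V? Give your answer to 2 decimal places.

4.78

Population R: 1 + 1 = 2
Population S: 1 + (0.55×1 + 0.12×2 + 0.33×1) = 2.12
Population T: 1 + 2.12 = 3.12
Population U: 1 + 3.12 = 4.12
Population V: 1 + (0.83×4.12 + 0.17×2.12) = 4.78
Population W: 1 + 4.12 = 5.12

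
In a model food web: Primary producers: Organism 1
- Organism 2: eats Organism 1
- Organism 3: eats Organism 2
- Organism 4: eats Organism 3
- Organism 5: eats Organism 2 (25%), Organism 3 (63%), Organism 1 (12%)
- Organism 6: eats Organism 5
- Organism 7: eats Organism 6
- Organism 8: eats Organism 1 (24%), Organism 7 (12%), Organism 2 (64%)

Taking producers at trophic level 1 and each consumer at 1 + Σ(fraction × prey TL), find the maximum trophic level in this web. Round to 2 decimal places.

5.51

Organism 2: 1 + 1 = 2
Organism 3: 1 + 2 = 3
Organism 4: 1 + 3 = 4
Organism 5: 1 + (0.25×2 + 0.63×3 + 0.12×1) = 3.51
Organism 6: 1 + 3.51 = 4.51
Organism 7: 1 + 4.51 = 5.51
Organism 8: 1 + (0.24×1 + 0.12×5.51 + 0.64×2) = 3.1812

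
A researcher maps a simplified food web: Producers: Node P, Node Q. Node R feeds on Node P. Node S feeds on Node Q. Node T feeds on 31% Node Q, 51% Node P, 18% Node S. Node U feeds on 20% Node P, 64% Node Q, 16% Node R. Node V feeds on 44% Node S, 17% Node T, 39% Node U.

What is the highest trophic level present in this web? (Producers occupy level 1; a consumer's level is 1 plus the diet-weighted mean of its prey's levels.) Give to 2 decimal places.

Node R: 1 + 1 = 2
Node S: 1 + 1 = 2
Node T: 1 + (0.31×1 + 0.51×1 + 0.18×2) = 2.18
Node U: 1 + (0.2×1 + 0.64×1 + 0.16×2) = 2.16
Node V: 1 + (0.44×2 + 0.17×2.18 + 0.39×2.16) = 3.093

3.09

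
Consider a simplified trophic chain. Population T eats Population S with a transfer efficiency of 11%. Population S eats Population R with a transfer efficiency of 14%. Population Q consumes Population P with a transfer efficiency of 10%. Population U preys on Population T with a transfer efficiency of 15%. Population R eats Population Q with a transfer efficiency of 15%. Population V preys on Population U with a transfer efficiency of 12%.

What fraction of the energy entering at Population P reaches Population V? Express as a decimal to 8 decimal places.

Product of link efficiencies: 0.1 × 0.15 × 0.14 × 0.11 × 0.15 × 0.12 = 0.000004158

0.00000416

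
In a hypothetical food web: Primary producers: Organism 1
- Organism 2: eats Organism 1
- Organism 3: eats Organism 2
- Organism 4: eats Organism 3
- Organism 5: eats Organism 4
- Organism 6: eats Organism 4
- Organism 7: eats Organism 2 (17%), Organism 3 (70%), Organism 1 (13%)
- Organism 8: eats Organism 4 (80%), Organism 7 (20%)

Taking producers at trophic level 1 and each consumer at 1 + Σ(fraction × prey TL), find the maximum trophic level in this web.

Organism 2: 1 + 1 = 2
Organism 3: 1 + 2 = 3
Organism 4: 1 + 3 = 4
Organism 5: 1 + 4 = 5
Organism 6: 1 + 4 = 5
Organism 7: 1 + (0.17×2 + 0.7×3 + 0.13×1) = 3.57
Organism 8: 1 + (0.8×4 + 0.2×3.57) = 4.914

5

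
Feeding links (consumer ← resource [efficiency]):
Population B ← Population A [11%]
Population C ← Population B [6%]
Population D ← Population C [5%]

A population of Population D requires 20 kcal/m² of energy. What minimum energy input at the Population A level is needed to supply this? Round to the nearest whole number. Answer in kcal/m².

60606 kcal/m²

Cumulative transfer efficiency: 0.11 × 0.06 × 0.05 = 0.00033
Population A energy = 20 / 0.00033 = 60606 kcal/m²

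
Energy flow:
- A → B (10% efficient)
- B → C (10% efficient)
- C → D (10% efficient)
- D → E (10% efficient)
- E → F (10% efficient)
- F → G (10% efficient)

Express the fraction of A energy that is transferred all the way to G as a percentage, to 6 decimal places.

0.000100%

Product of link efficiencies: 0.1 × 0.1 × 0.1 × 0.1 × 0.1 × 0.1 = 0.000001
As a percentage: 0.000001 × 100 = 0.000100%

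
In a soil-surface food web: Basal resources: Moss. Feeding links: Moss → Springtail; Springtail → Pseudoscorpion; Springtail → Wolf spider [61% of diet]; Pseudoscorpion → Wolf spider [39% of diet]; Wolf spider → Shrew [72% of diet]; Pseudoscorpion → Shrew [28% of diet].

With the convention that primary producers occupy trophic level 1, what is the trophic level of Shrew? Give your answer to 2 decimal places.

4.28

Springtail: 1 + 1 = 2
Pseudoscorpion: 1 + 2 = 3
Wolf spider: 1 + (0.61×2 + 0.39×3) = 3.39
Shrew: 1 + (0.72×3.39 + 0.28×3) = 4.2808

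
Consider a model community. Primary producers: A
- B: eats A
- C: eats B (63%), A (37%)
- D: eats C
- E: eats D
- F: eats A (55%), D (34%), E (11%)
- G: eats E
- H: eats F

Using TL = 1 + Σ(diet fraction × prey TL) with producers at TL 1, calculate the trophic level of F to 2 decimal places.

3.29

B: 1 + 1 = 2
C: 1 + (0.63×2 + 0.37×1) = 2.63
D: 1 + 2.63 = 3.63
E: 1 + 3.63 = 4.63
F: 1 + (0.55×1 + 0.34×3.63 + 0.11×4.63) = 3.2935
G: 1 + 4.63 = 5.63
H: 1 + 3.2935 = 4.2935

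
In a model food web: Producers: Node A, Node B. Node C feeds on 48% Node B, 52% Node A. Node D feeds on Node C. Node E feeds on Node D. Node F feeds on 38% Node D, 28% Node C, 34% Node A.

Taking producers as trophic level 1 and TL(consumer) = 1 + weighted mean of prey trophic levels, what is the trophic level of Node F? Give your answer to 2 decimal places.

Node C: 1 + (0.48×1 + 0.52×1) = 2
Node D: 1 + 2 = 3
Node E: 1 + 3 = 4
Node F: 1 + (0.38×3 + 0.28×2 + 0.34×1) = 3.04

3.04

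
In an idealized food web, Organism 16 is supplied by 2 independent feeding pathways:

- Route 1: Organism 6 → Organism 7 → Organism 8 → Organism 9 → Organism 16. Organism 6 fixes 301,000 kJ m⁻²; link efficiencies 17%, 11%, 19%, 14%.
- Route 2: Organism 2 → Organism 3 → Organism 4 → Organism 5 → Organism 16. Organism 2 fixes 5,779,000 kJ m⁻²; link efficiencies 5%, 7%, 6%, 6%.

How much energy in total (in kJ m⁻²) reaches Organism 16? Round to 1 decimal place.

222.5 kJ m⁻²

Route 1: 301000 × 0.17 × 0.11 × 0.19 × 0.14 = 149.72342 kJ m⁻²
Route 2: 5779000 × 0.05 × 0.07 × 0.06 × 0.06 = 72.8154 kJ m⁻²
Total at Organism 16: 149.72342 + 72.8154 = 222.53882 kJ m⁻²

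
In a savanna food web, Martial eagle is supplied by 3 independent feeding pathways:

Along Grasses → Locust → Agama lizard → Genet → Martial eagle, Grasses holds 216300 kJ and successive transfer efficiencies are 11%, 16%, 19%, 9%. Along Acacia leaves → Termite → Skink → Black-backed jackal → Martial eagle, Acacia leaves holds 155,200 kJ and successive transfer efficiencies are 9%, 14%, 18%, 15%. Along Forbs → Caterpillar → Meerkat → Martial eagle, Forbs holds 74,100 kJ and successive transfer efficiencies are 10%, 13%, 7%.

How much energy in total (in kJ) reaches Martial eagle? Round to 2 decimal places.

185.33 kJ

Via Grasses: 216300 × 0.11 × 0.16 × 0.19 × 0.09 = 65.097648 kJ
Via Acacia leaves: 155200 × 0.09 × 0.14 × 0.18 × 0.15 = 52.79904 kJ
Via Forbs: 74100 × 0.1 × 0.13 × 0.07 = 67.431 kJ
Total at Martial eagle: 65.097648 + 52.79904 + 67.431 = 185.327688 kJ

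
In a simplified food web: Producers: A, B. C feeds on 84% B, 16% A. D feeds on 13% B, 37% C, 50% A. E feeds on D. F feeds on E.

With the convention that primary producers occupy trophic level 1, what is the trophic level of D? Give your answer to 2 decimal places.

2.37

C: 1 + (0.84×1 + 0.16×1) = 2
D: 1 + (0.13×1 + 0.37×2 + 0.5×1) = 2.37
E: 1 + 2.37 = 3.37
F: 1 + 3.37 = 4.37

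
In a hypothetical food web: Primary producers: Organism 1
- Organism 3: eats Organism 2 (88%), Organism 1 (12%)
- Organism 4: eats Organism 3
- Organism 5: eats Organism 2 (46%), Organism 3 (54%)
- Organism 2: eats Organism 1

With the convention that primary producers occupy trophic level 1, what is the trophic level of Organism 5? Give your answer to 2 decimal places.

3.48

Organism 2: 1 + 1 = 2
Organism 3: 1 + (0.88×2 + 0.12×1) = 2.88
Organism 4: 1 + 2.88 = 3.88
Organism 5: 1 + (0.46×2 + 0.54×2.88) = 3.4752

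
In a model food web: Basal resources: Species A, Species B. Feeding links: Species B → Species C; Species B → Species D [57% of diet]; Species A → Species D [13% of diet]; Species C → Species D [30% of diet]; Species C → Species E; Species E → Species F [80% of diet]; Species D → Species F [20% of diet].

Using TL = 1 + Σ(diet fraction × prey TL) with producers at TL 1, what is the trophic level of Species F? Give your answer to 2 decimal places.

3.86

Species C: 1 + 1 = 2
Species D: 1 + (0.57×1 + 0.13×1 + 0.3×2) = 2.3
Species E: 1 + 2 = 3
Species F: 1 + (0.8×3 + 0.2×2.3) = 3.86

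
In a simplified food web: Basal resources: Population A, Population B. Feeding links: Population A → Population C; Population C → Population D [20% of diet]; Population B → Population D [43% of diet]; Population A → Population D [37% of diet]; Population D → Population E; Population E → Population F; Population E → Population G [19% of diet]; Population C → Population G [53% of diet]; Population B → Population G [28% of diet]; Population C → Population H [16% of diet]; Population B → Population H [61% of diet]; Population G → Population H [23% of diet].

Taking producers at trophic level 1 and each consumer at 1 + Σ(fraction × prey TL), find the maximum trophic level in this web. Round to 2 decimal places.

Population C: 1 + 1 = 2
Population D: 1 + (0.2×2 + 0.43×1 + 0.37×1) = 2.2
Population E: 1 + 2.2 = 3.2
Population F: 1 + 3.2 = 4.2
Population G: 1 + (0.19×3.2 + 0.53×2 + 0.28×1) = 2.948
Population H: 1 + (0.16×2 + 0.61×1 + 0.23×2.948) = 2.60804

4.20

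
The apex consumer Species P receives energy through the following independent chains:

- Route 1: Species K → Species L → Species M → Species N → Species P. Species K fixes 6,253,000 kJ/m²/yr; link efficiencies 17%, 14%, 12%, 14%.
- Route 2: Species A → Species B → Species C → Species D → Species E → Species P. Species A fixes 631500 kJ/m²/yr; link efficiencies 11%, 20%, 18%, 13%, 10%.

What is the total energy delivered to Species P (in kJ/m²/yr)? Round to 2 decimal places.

2532.71 kJ/m²/yr

Route 1: 6253000 × 0.17 × 0.14 × 0.12 × 0.14 = 2500.19952 kJ/m²/yr
Route 2: 631500 × 0.11 × 0.2 × 0.18 × 0.13 × 0.1 = 32.50962 kJ/m²/yr
Total at Species P: 2500.19952 + 32.50962 = 2532.70914 kJ/m²/yr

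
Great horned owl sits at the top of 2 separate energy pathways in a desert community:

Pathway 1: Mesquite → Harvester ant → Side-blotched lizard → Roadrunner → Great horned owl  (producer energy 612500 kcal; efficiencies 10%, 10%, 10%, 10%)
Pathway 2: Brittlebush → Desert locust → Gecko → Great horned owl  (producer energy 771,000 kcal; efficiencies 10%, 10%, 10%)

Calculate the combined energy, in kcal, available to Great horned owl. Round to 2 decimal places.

832.25 kcal

Pathway 1: 612500 × 0.1 × 0.1 × 0.1 × 0.1 = 61.25 kcal
Pathway 2: 771000 × 0.1 × 0.1 × 0.1 = 771 kcal
Total at Great horned owl: 61.25 + 771 = 832.25 kcal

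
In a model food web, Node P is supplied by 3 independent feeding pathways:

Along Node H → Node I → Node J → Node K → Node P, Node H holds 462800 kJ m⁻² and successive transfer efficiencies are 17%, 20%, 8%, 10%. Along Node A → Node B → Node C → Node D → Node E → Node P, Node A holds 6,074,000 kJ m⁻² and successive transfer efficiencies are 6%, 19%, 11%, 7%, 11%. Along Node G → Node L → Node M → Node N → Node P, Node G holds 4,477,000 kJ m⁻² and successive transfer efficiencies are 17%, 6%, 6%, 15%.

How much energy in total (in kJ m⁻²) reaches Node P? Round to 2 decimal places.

595.52 kJ m⁻²

Via Node H: 462800 × 0.17 × 0.2 × 0.08 × 0.1 = 125.8816 kJ m⁻²
Via Node A: 6074000 × 0.06 × 0.19 × 0.11 × 0.07 × 0.11 = 58.6493292 kJ m⁻²
Via Node G: 4477000 × 0.17 × 0.06 × 0.06 × 0.15 = 410.9886 kJ m⁻²
Total at Node P: 125.8816 + 58.6493292 + 410.9886 = 595.5195292 kJ m⁻²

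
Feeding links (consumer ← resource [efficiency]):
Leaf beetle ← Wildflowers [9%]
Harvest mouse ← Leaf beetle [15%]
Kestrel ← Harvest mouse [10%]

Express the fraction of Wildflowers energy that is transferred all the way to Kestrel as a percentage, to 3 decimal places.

0.135%

Product of link efficiencies: 0.09 × 0.15 × 0.1 = 0.00135
As a percentage: 0.00135 × 100 = 0.135%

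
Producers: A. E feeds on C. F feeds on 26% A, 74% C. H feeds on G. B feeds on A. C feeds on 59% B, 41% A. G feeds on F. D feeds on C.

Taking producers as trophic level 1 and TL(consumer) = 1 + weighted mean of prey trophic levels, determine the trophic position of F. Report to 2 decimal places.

3.18

B: 1 + 1 = 2
C: 1 + (0.59×2 + 0.41×1) = 2.59
D: 1 + 2.59 = 3.59
E: 1 + 2.59 = 3.59
F: 1 + (0.26×1 + 0.74×2.59) = 3.1766
G: 1 + 3.1766 = 4.1766
H: 1 + 4.1766 = 5.1766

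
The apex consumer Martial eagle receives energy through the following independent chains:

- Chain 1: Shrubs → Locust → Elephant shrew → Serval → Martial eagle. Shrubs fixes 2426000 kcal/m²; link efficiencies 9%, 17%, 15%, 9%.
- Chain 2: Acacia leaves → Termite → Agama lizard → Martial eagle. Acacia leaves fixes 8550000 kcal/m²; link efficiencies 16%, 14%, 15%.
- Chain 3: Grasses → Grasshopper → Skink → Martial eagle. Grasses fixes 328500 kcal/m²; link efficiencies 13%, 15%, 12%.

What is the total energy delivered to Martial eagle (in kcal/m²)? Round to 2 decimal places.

Chain 1: 2426000 × 0.09 × 0.17 × 0.15 × 0.09 = 501.0903 kcal/m²
Chain 2: 8550000 × 0.16 × 0.14 × 0.15 = 28728 kcal/m²
Chain 3: 328500 × 0.13 × 0.15 × 0.12 = 768.69 kcal/m²
Total at Martial eagle: 501.0903 + 28728 + 768.69 = 29997.7803 kcal/m²

29997.78 kcal/m²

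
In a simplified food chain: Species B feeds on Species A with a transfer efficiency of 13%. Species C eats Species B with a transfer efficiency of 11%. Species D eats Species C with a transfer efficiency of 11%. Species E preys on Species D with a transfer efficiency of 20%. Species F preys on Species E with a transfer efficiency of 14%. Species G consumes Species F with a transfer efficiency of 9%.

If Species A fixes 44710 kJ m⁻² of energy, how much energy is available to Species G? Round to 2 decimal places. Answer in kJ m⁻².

Species B: 44710 × 0.13 = 5812.3 kJ m⁻²
Species C: 5812.3 × 0.11 = 639.353 kJ m⁻²
Species D: 639.353 × 0.11 = 70.32883 kJ m⁻²
Species E: 70.32883 × 0.2 = 14.065766 kJ m⁻²
Species F: 14.065766 × 0.14 = 1.96920724 kJ m⁻²
Species G: 1.96920724 × 0.09 = 0.1772286516 kJ m⁻²

0.18 kJ m⁻²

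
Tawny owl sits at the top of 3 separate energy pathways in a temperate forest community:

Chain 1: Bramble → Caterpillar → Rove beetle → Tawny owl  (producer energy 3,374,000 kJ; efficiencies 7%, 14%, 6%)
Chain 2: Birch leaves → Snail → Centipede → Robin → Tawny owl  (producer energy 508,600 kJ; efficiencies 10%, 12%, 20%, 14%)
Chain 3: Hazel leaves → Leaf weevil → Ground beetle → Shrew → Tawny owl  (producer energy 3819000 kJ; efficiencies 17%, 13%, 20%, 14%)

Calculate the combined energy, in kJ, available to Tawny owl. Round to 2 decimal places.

4518.00 kJ

Chain 1: 3374000 × 0.07 × 0.14 × 0.06 = 1983.912 kJ
Chain 2: 508600 × 0.1 × 0.12 × 0.2 × 0.14 = 170.8896 kJ
Chain 3: 3819000 × 0.17 × 0.13 × 0.2 × 0.14 = 2363.1972 kJ
Total at Tawny owl: 1983.912 + 170.8896 + 2363.1972 = 4517.9988 kJ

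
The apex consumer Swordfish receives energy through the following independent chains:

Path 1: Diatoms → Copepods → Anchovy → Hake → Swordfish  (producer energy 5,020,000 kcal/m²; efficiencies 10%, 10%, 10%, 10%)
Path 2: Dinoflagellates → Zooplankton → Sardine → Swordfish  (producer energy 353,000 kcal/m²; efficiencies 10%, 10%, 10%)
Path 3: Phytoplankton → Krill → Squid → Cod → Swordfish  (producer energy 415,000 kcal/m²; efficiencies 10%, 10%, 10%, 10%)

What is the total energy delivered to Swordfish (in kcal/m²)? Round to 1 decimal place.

Path 1: 5020000 × 0.1 × 0.1 × 0.1 × 0.1 = 502 kcal/m²
Path 2: 353000 × 0.1 × 0.1 × 0.1 = 353 kcal/m²
Path 3: 415000 × 0.1 × 0.1 × 0.1 × 0.1 = 41.5 kcal/m²
Total at Swordfish: 502 + 353 + 41.5 = 896.5 kcal/m²

896.5 kcal/m²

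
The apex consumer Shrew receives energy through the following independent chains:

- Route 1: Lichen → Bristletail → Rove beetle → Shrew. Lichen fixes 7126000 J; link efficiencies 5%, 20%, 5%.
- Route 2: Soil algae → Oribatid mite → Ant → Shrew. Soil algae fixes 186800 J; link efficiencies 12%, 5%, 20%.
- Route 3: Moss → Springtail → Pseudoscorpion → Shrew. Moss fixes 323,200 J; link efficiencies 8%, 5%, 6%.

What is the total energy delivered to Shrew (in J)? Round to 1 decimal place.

Route 1: 7126000 × 0.05 × 0.2 × 0.05 = 3563 J
Route 2: 186800 × 0.12 × 0.05 × 0.2 = 224.16 J
Route 3: 323200 × 0.08 × 0.05 × 0.06 = 77.568 J
Total at Shrew: 3563 + 224.16 + 77.568 = 3864.728 J

3864.7 J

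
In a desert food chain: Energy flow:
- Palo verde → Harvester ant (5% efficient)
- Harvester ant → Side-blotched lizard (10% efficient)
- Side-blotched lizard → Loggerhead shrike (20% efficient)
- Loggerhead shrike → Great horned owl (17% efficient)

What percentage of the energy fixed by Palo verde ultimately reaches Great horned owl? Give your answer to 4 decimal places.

0.0170%

Product of link efficiencies: 0.05 × 0.1 × 0.2 × 0.17 = 0.00017
As a percentage: 0.00017 × 100 = 0.0170%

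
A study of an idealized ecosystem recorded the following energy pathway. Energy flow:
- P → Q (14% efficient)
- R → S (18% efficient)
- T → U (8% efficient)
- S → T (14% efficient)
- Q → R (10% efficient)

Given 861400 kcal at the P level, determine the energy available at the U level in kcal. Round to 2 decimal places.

24.31 kcal

Q: 861400 × 0.14 = 120596 kcal
R: 120596 × 0.1 = 12059.6 kcal
S: 12059.6 × 0.18 = 2170.728 kcal
T: 2170.728 × 0.14 = 303.90192 kcal
U: 303.90192 × 0.08 = 24.3121536 kcal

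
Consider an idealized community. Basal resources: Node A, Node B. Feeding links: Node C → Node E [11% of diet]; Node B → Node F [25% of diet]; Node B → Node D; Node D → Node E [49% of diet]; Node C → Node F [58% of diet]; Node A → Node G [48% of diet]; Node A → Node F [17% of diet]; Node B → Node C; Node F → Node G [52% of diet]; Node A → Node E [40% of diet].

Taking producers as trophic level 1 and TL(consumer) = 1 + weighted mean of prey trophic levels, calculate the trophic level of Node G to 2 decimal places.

2.82

Node C: 1 + 1 = 2
Node D: 1 + 1 = 2
Node E: 1 + (0.49×2 + 0.4×1 + 0.11×2) = 2.6
Node F: 1 + (0.58×2 + 0.17×1 + 0.25×1) = 2.58
Node G: 1 + (0.48×1 + 0.52×2.58) = 2.8216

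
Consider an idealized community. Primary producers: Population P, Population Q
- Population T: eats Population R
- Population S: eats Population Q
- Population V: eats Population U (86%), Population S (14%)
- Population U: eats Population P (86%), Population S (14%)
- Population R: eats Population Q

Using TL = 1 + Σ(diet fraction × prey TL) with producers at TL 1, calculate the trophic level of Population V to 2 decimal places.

3.12

Population R: 1 + 1 = 2
Population S: 1 + 1 = 2
Population T: 1 + 2 = 3
Population U: 1 + (0.86×1 + 0.14×2) = 2.14
Population V: 1 + (0.86×2.14 + 0.14×2) = 3.1204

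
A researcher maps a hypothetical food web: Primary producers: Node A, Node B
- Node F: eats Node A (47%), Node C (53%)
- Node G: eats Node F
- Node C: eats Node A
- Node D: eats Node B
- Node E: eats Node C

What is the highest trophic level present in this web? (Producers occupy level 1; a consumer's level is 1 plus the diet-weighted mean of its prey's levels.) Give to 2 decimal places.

3.53

Node C: 1 + 1 = 2
Node D: 1 + 1 = 2
Node E: 1 + 2 = 3
Node F: 1 + (0.47×1 + 0.53×2) = 2.53
Node G: 1 + 2.53 = 3.53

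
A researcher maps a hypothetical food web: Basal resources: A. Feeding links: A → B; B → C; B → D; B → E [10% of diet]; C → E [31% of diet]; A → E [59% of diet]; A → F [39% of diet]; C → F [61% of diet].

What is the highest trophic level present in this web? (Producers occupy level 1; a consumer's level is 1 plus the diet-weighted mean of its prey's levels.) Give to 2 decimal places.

3.22

B: 1 + 1 = 2
C: 1 + 2 = 3
D: 1 + 2 = 3
E: 1 + (0.1×2 + 0.31×3 + 0.59×1) = 2.72
F: 1 + (0.39×1 + 0.61×3) = 3.22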